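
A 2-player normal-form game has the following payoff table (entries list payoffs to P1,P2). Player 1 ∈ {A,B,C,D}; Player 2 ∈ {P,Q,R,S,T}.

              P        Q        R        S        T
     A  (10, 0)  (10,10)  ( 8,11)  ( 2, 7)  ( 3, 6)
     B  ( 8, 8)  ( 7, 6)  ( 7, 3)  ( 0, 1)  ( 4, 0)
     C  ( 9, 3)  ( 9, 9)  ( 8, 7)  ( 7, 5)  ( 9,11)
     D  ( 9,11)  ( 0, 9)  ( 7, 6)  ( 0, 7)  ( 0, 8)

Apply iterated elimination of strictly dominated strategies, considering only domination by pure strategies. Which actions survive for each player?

P1 drop B (C beats it: P:9>8 Q:9>7 R:8>7 S:7>0 T:9>4)
P1 drop D (A beats it: P:10>9 Q:10>0 R:8>7 S:2>0 T:3>0)
P2 drop P (Q beats it: A:10>0 C:9>3)
P2 drop S (Q beats it: A:10>7 C:9>5)
P1→{A,C} P2→{Q,R,T}

IESDS → P1:{A,C} P2:{Q,R,T}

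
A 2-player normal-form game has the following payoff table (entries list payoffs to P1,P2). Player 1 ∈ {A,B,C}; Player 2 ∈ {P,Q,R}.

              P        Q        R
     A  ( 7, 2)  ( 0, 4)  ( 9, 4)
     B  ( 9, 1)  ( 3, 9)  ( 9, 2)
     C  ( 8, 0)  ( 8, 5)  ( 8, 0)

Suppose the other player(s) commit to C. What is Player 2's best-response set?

u_2(P vs C) = 0
u_2(Q vs C) = 5
u_2(R vs C) = 0
max payoff 5 at {Q}

argmax u_2 = {Q}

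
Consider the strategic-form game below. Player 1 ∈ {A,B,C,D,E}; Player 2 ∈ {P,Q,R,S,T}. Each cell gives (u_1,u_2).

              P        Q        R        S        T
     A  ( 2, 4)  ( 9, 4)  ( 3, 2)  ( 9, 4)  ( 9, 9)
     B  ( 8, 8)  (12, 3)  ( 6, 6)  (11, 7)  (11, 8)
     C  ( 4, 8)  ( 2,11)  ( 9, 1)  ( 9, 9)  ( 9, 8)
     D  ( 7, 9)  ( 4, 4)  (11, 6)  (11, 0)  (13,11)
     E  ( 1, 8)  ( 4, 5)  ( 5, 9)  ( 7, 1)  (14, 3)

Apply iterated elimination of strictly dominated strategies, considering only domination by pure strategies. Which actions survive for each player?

P1 drop A (B beats it: P:8>2 Q:12>9 R:6>3 S:11>9 T:11>9)
P1 drop C (D beats it: P:7>4 Q:4>2 R:11>9 S:11>9 T:13>9)
P2 drop Q (P beats it: B:8>3 D:9>4 E:8>5)
P2 drop S (P beats it: B:8>7 D:9>0 E:8>1)
P1→{B,D,E} P2→{P,R,T}

IESDS → P1:{B,D,E} P2:{P,R,T}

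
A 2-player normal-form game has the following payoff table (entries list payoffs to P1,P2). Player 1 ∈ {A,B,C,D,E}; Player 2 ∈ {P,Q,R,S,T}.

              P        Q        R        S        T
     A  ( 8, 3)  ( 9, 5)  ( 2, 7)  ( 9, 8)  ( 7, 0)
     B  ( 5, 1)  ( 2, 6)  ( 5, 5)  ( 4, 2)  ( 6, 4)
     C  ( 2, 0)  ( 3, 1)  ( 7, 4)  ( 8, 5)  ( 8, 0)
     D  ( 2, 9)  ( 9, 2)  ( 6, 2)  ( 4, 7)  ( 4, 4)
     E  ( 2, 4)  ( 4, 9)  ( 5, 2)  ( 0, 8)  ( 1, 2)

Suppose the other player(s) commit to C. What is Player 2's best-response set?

P2 best: {S}

u_2(P vs C) = 0
u_2(Q vs C) = 1
u_2(R vs C) = 4
u_2(S vs C) = 5
u_2(T vs C) = 0
max payoff 5 at {S}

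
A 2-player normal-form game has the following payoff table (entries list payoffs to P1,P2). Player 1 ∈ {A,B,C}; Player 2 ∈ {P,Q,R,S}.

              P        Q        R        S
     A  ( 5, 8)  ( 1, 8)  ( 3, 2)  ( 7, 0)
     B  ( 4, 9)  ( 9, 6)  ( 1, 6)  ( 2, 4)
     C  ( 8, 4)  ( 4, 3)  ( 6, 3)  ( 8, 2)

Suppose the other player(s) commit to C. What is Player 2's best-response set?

P2 best: {P}

u_2(P vs C) = 4
u_2(Q vs C) = 3
u_2(R vs C) = 3
u_2(S vs C) = 2
max payoff 4 at {P}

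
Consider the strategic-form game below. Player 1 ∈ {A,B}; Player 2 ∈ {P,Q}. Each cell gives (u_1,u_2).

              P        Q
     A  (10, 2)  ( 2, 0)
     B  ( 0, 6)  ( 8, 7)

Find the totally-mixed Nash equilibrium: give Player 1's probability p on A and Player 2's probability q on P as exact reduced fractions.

P1 indiff ⇒ q·10+(1-q)·2 = q·0+(1-q)·8 ⇒ q(10) = (1-q)(6) ⇒ q = 3/8
P2 indiff ⇒ p·2+(1-p)·6 = p·0+(1-p)·7 ⇒ p(2) = (1-p)(1) ⇒ p = 1/3

P1 mixes 1/3 on A; P2 mixes 3/8 on P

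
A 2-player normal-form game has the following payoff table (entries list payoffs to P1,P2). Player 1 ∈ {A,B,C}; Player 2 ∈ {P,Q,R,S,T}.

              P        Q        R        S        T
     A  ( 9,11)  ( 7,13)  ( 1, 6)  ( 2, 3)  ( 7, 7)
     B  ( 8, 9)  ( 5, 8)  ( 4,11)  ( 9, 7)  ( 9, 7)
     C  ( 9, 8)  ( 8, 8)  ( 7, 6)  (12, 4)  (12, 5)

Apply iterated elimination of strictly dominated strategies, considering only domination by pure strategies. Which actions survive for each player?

IESDS → P1:{A,C} P2:{P,Q}

P1 drop B (C beats it: P:9>8 Q:8>5 R:7>4 S:12>9 T:12>9)
P2 drop R (P beats it: A:11>6 C:8>6)
P2 drop S (P beats it: A:11>3 C:8>4)
P2 drop T (P beats it: A:11>7 C:8>5)
P1→{A,C} P2→{P,Q}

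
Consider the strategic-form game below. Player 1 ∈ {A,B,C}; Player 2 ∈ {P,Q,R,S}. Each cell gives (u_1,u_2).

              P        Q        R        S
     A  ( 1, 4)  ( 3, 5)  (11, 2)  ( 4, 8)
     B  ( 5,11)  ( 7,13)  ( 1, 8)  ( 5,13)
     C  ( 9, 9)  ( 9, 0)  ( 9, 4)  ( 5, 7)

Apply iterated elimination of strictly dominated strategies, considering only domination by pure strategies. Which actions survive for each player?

IESDS → P1:{B,C} P2:{P,Q,S}

P2 drop R (P beats it: A:4>2 B:11>8 C:9>4)
P1 drop A (B beats it: P:5>1 Q:7>3 S:5>4)
P1→{B,C} P2→{P,Q,S}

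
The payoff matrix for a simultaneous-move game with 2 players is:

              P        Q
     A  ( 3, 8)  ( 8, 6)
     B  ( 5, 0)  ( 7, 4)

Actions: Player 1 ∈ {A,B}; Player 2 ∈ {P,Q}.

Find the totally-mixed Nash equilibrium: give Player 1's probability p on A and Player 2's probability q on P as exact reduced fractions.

(p,q) = (2/3, 1/3)

P1 indiff ⇒ q·3+(1-q)·8 = q·5+(1-q)·7 ⇒ q(-2) = (1-q)(-1) ⇒ q = 1/3
P2 indiff ⇒ p·8+(1-p)·0 = p·6+(1-p)·4 ⇒ p(2) = (1-p)(4) ⇒ p = 2/3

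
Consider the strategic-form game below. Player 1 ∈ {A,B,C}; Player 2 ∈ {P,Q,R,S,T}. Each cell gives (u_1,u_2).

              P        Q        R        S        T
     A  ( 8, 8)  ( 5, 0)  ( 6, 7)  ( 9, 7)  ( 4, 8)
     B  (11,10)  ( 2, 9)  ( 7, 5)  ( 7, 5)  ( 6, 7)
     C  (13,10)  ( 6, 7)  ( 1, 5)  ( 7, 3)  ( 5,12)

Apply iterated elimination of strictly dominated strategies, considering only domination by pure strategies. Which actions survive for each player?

Remaining: P1:{B,C} P2:{P,T}

P2 drop Q (P beats it: A:8>0 B:10>9 C:10>7)
P2 drop R (P beats it: A:8>7 B:10>5 C:10>5)
P2 drop S (P beats it: A:8>7 B:10>5 C:10>3)
P1 drop A (B beats it: P:11>8 T:6>4)
P1→{B,C} P2→{P,T}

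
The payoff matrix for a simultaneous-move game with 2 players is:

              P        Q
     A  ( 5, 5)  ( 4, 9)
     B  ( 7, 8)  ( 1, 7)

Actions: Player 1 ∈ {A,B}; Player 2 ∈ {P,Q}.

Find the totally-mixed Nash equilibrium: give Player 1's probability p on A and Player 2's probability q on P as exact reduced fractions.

P1 indiff ⇒ q·5+(1-q)·4 = q·7+(1-q)·1 ⇒ q(-2) = (1-q)(-3) ⇒ q = 3/5
P2 indiff ⇒ p·5+(1-p)·8 = p·9+(1-p)·7 ⇒ p(-4) = (1-p)(-1) ⇒ p = 1/5

p=1/5, q=3/5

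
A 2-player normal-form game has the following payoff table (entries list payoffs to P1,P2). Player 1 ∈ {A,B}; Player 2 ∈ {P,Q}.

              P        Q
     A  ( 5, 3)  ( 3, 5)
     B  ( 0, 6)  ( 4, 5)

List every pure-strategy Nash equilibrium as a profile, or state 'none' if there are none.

PSNE: ∅

(A,P): not NE [P2→Q gives 5>3]
(A,Q): not NE [P1→B gives 4>3]
(B,P): not NE [P1→A gives 5>0]
(B,Q): not NE [P2→P gives 6>5]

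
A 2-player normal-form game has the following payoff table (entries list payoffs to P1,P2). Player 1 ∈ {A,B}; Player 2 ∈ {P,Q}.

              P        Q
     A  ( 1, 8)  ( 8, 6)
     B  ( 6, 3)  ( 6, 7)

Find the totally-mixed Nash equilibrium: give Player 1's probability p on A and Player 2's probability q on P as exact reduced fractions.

P1 indiff ⇒ q·1+(1-q)·8 = q·6+(1-q)·6 ⇒ q(-5) = (1-q)(-2) ⇒ q = 2/7
P2 indiff ⇒ p·8+(1-p)·3 = p·6+(1-p)·7 ⇒ p(2) = (1-p)(4) ⇒ p = 2/3

(p,q) = (2/3, 2/7)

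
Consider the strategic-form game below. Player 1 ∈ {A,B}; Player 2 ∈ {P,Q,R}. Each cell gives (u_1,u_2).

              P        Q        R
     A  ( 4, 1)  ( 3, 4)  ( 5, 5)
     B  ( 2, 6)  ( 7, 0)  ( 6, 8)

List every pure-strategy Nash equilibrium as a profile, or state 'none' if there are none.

(A,P): not NE [P2→R gives 5>1]
(A,Q): not NE [P1→B gives 7>3; P2→R gives 5>4]
(A,R): not NE [P1→B gives 6>5]
(B,P): not NE [P1→A gives 4>2; P2→R gives 8>6]
(B,Q): not NE [P2→R gives 8>0]
(B,R): NE

PSNE = {(B,R)}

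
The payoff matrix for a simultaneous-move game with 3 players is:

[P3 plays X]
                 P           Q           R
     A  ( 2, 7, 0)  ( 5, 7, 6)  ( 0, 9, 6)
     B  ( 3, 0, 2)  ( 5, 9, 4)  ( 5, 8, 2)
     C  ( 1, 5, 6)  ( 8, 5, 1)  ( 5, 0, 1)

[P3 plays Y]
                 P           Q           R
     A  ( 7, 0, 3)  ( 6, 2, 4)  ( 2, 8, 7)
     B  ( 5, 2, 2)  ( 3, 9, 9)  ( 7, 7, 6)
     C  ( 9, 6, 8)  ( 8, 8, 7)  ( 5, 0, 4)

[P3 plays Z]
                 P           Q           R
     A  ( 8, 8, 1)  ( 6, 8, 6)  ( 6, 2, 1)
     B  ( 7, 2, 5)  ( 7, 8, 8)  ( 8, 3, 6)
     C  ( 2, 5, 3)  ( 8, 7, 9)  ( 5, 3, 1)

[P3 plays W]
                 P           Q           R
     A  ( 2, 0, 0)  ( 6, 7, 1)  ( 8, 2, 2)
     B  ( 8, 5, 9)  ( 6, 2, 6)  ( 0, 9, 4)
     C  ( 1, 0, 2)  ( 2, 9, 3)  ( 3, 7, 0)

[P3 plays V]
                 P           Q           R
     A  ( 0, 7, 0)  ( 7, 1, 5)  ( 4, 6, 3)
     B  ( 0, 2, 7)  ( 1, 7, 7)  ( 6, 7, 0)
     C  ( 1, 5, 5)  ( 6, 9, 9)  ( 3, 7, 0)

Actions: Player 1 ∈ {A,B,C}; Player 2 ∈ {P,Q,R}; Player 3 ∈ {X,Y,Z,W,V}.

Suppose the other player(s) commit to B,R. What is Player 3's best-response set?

P3 best: {Y,Z}

u_3(X vs B,R) = 2
u_3(Y vs B,R) = 6
u_3(Z vs B,R) = 6
u_3(W vs B,R) = 4
u_3(V vs B,R) = 0
max payoff 6 at {Y,Z}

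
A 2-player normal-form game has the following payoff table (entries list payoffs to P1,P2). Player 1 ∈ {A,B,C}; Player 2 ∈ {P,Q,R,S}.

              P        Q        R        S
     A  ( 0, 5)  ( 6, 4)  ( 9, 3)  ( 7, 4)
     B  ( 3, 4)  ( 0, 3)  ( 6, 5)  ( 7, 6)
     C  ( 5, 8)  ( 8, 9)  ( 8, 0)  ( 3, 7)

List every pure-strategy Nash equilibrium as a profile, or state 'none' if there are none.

(A,P): not NE [P1→C gives 5>0]
(A,Q): not NE [P1→C gives 8>6; P2→P gives 5>4]
(A,R): not NE [P2→P gives 5>3]
(A,S): not NE [P2→P gives 5>4]
(B,P): not NE [P1→C gives 5>3; P2→S gives 6>4]
(B,Q): not NE [P1→C gives 8>0; P2→S gives 6>3]
(B,R): not NE [P1→A gives 9>6; P2→S gives 6>5]
(B,S): NE
(C,P): not NE [P2→Q gives 9>8]
(C,Q): NE
(C,R): not NE [P1→A gives 9>8; P2→Q gives 9>0]
(C,S): not NE [P1→B gives 7>3; P2→Q gives 9>7]

Nash profiles: (B,S), (C,Q)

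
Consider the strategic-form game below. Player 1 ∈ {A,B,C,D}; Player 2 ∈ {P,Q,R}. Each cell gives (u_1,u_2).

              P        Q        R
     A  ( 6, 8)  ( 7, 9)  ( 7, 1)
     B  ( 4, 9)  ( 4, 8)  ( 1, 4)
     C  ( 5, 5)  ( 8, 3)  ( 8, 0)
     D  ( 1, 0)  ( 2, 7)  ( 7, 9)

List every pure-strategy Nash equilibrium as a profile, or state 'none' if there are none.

PSNE: ∅

(A,P): not NE [P2→Q gives 9>8]
(A,Q): not NE [P1→C gives 8>7]
(A,R): not NE [P1→C gives 8>7; P2→Q gives 9>1]
(B,P): not NE [P1→A gives 6>4]
(B,Q): not NE [P1→C gives 8>4; P2→P gives 9>8]
(B,R): not NE [P1→C gives 8>1; P2→P gives 9>4]
(C,P): not NE [P1→A gives 6>5]
(C,Q): not NE [P2→P gives 5>3]
(C,R): not NE [P2→P gives 5>0]
(D,P): not NE [P1→A gives 6>1; P2→R gives 9>0]
(D,Q): not NE [P1→C gives 8>2; P2→R gives 9>7]
(D,R): not NE [P1→C gives 8>7]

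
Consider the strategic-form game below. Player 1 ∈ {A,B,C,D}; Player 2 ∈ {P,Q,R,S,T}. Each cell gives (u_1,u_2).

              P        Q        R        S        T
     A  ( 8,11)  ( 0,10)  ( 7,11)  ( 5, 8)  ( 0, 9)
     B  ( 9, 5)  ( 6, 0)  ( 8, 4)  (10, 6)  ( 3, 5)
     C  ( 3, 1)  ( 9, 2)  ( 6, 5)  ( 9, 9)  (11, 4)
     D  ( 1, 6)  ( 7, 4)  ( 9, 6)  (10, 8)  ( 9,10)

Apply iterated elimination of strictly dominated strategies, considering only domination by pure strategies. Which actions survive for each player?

Survivors P1:{B,C,D} P2:{S,T}

P1 drop A (B beats it: P:9>8 Q:6>0 R:8>7 S:10>5 T:3>0)
P2 drop P (S beats it: B:6>5 C:9>1 D:8>6)
P2 drop Q (R beats it: B:4>0 C:5>2 D:6>4)
P2 drop R (S beats it: B:6>4 C:9>5 D:8>6)
P1→{B,C,D} P2→{S,T}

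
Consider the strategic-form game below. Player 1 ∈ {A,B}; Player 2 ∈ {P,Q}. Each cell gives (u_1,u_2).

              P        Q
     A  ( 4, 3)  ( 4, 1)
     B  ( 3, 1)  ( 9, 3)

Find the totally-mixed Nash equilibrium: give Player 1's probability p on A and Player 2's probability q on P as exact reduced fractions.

p=1/2, q=5/6

P1 indiff ⇒ q·4+(1-q)·4 = q·3+(1-q)·9 ⇒ q(1) = (1-q)(5) ⇒ q = 5/6
P2 indiff ⇒ p·3+(1-p)·1 = p·1+(1-p)·3 ⇒ p(2) = (1-p)(2) ⇒ p = 1/2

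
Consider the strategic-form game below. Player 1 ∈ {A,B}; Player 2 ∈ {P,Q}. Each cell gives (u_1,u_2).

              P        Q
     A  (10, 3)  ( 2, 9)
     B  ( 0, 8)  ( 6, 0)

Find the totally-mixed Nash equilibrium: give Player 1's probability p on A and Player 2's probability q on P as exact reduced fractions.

(p,q) = (4/7, 2/7)

P1 indiff ⇒ q·10+(1-q)·2 = q·0+(1-q)·6 ⇒ q(10) = (1-q)(4) ⇒ q = 2/7
P2 indiff ⇒ p·3+(1-p)·8 = p·9+(1-p)·0 ⇒ p(-6) = (1-p)(-8) ⇒ p = 4/7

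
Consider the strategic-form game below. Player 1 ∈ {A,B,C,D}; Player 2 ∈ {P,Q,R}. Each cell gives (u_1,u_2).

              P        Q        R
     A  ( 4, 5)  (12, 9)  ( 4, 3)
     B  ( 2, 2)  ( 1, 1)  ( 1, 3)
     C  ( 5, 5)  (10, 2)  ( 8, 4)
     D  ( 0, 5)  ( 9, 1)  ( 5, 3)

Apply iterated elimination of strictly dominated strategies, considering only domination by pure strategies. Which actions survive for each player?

P1 drop B (A beats it: P:4>2 Q:12>1 R:4>1)
P1 drop D (C beats it: P:5>0 Q:10>9 R:8>5)
P2 drop R (P beats it: A:5>3 C:5>4)
P1→{A,C} P2→{P,Q}

Remaining: P1:{A,C} P2:{P,Q}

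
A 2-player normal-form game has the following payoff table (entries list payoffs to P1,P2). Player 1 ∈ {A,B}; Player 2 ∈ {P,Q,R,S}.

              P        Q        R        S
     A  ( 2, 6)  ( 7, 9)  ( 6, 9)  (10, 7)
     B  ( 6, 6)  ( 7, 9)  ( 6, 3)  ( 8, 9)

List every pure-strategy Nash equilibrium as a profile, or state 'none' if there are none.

NE set: (A,Q), (A,R), (B,Q)

(A,P): not NE [P1→B gives 6>2; P2→R gives 9>6]
(A,Q): NE
(A,R): NE
(A,S): not NE [P2→R gives 9>7]
(B,P): not NE [P2→S gives 9>6]
(B,Q): NE
(B,R): not NE [P2→S gives 9>3]
(B,S): not NE [P1→A gives 10>8]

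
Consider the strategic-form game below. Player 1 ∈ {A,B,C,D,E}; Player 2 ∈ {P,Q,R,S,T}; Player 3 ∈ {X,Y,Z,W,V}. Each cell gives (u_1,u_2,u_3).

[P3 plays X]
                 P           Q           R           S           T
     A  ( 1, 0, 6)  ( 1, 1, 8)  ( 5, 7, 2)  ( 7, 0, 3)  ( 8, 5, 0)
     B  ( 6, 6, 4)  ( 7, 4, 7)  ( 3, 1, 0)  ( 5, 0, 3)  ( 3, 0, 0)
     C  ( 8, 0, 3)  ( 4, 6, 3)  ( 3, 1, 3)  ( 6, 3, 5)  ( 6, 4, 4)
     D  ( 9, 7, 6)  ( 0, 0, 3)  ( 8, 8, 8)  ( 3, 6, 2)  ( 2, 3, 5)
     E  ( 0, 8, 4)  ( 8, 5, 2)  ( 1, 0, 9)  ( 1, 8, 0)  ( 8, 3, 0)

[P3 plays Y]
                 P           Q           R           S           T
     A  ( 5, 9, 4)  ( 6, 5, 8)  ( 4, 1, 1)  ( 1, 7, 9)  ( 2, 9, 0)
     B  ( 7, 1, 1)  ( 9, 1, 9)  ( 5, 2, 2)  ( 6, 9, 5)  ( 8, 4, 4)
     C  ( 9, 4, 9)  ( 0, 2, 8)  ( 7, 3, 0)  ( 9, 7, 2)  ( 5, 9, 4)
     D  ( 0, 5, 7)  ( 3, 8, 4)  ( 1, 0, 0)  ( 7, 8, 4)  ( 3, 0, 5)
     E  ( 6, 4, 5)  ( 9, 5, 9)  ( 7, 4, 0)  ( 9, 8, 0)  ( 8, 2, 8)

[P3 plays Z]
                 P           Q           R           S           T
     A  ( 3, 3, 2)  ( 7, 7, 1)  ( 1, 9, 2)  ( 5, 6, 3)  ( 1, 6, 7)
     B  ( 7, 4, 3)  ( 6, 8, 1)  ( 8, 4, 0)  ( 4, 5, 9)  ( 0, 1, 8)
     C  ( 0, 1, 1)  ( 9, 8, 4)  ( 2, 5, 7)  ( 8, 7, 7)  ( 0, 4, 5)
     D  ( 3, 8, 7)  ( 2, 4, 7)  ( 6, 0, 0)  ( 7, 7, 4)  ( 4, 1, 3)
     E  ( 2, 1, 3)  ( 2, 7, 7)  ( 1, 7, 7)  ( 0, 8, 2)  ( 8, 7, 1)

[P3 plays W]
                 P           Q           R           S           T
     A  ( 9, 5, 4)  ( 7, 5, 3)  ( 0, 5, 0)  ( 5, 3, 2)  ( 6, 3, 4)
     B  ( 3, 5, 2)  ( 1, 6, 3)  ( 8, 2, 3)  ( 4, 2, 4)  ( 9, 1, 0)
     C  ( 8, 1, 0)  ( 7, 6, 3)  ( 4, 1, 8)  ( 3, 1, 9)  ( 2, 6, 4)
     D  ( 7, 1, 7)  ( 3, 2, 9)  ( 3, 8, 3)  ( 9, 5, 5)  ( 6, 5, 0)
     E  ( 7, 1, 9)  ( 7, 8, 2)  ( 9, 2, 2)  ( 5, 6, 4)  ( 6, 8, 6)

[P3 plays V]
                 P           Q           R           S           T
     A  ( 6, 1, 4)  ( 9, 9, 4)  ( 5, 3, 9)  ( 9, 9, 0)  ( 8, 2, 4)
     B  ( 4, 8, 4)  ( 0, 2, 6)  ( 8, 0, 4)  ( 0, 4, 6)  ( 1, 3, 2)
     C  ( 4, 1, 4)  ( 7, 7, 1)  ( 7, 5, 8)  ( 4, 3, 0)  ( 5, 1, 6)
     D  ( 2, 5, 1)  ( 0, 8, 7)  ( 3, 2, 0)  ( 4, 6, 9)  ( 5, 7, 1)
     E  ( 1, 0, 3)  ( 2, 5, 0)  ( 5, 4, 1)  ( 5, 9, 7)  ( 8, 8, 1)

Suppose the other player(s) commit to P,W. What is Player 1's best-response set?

u_1(A vs P,W) = 9
u_1(B vs P,W) = 3
u_1(C vs P,W) = 8
u_1(D vs P,W) = 7
u_1(E vs P,W) = 7
max payoff 9 at {A}

argmax u_1 = {A}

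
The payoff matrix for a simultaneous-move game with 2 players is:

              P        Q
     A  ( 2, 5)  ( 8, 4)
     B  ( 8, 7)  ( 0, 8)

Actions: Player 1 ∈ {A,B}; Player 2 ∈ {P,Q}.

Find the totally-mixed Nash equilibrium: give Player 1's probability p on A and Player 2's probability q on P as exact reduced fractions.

(p,q) = (1/2, 4/7)

P1 indiff ⇒ q·2+(1-q)·8 = q·8+(1-q)·0 ⇒ q(-6) = (1-q)(-8) ⇒ q = 4/7
P2 indiff ⇒ p·5+(1-p)·7 = p·4+(1-p)·8 ⇒ p(1) = (1-p)(1) ⇒ p = 1/2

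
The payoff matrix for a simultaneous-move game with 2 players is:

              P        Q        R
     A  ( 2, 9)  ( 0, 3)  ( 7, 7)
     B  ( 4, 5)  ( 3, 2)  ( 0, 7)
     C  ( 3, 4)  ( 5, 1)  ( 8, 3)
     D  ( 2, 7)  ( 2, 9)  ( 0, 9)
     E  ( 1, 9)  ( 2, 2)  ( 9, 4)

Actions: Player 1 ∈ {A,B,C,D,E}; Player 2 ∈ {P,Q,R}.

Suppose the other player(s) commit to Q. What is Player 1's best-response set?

u_1(A vs Q) = 0
u_1(B vs Q) = 3
u_1(C vs Q) = 5
u_1(D vs Q) = 2
u_1(E vs Q) = 2
max payoff 5 at {C}

BR_1 = {C}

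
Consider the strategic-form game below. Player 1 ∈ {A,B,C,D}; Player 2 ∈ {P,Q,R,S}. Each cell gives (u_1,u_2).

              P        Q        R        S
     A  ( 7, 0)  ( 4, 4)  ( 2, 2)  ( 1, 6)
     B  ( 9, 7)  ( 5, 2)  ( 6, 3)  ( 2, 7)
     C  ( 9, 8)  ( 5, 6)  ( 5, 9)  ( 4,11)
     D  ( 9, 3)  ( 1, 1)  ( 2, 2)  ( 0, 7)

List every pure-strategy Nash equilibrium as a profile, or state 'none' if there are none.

NE set: (B,P), (C,S)

(A,P): not NE [P1→D gives 9>7; P2→S gives 6>0]
(A,Q): not NE [P1→C gives 5>4; P2→S gives 6>4]
(A,R): not NE [P1→B gives 6>2; P2→S gives 6>2]
(A,S): not NE [P1→C gives 4>1]
(B,P): NE
(B,Q): not NE [P2→S gives 7>2]
(B,R): not NE [P2→S gives 7>3]
(B,S): not NE [P1→C gives 4>2]
(C,P): not NE [P2→S gives 11>8]
(C,Q): not NE [P2→S gives 11>6]
(C,R): not NE [P1→B gives 6>5; P2→S gives 11>9]
(C,S): NE
(D,P): not NE [P2→S gives 7>3]
(D,Q): not NE [P1→C gives 5>1; P2→S gives 7>1]
(D,R): not NE [P1→B gives 6>2; P2→S gives 7>2]
(D,S): not NE [P1→C gives 4>0]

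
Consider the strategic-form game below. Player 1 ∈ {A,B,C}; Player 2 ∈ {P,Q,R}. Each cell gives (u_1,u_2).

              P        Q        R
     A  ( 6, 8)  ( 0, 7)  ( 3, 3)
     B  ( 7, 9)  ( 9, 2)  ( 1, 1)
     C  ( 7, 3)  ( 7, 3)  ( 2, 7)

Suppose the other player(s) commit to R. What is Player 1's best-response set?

BR_1 = {A}

u_1(A vs R) = 3
u_1(B vs R) = 1
u_1(C vs R) = 2
max payoff 3 at {A}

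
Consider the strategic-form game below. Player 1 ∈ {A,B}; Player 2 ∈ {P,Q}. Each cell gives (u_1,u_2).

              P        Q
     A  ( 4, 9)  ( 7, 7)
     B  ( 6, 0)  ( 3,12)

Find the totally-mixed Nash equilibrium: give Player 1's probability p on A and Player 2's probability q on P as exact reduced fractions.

P1 indiff ⇒ q·4+(1-q)·7 = q·6+(1-q)·3 ⇒ q(-2) = (1-q)(-4) ⇒ q = 2/3
P2 indiff ⇒ p·9+(1-p)·0 = p·7+(1-p)·12 ⇒ p(2) = (1-p)(12) ⇒ p = 6/7

p=6/7, q=2/3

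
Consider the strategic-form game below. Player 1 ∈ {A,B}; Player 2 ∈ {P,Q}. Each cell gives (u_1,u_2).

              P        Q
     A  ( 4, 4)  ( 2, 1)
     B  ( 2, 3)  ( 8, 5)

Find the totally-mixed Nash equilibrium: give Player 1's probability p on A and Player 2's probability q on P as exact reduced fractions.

P1 mixes 2/5 on A; P2 mixes 3/4 on P

P1 indiff ⇒ q·4+(1-q)·2 = q·2+(1-q)·8 ⇒ q(2) = (1-q)(6) ⇒ q = 3/4
P2 indiff ⇒ p·4+(1-p)·3 = p·1+(1-p)·5 ⇒ p(3) = (1-p)(2) ⇒ p = 2/5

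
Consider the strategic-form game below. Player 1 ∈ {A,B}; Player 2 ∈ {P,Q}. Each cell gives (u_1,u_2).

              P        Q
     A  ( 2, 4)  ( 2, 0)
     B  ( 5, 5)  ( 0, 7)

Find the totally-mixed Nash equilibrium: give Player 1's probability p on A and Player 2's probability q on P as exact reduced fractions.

P1 indiff ⇒ q·2+(1-q)·2 = q·5+(1-q)·0 ⇒ q(-3) = (1-q)(-2) ⇒ q = 2/5
P2 indiff ⇒ p·4+(1-p)·5 = p·0+(1-p)·7 ⇒ p(4) = (1-p)(2) ⇒ p = 1/3

p=1/3, q=2/5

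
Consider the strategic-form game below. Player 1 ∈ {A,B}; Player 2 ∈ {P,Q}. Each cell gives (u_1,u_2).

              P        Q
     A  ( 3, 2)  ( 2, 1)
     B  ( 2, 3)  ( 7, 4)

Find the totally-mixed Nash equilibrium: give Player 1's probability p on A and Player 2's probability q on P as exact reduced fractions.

p=1/2, q=5/6

P1 indiff ⇒ q·3+(1-q)·2 = q·2+(1-q)·7 ⇒ q(1) = (1-q)(5) ⇒ q = 5/6
P2 indiff ⇒ p·2+(1-p)·3 = p·1+(1-p)·4 ⇒ p(1) = (1-p)(1) ⇒ p = 1/2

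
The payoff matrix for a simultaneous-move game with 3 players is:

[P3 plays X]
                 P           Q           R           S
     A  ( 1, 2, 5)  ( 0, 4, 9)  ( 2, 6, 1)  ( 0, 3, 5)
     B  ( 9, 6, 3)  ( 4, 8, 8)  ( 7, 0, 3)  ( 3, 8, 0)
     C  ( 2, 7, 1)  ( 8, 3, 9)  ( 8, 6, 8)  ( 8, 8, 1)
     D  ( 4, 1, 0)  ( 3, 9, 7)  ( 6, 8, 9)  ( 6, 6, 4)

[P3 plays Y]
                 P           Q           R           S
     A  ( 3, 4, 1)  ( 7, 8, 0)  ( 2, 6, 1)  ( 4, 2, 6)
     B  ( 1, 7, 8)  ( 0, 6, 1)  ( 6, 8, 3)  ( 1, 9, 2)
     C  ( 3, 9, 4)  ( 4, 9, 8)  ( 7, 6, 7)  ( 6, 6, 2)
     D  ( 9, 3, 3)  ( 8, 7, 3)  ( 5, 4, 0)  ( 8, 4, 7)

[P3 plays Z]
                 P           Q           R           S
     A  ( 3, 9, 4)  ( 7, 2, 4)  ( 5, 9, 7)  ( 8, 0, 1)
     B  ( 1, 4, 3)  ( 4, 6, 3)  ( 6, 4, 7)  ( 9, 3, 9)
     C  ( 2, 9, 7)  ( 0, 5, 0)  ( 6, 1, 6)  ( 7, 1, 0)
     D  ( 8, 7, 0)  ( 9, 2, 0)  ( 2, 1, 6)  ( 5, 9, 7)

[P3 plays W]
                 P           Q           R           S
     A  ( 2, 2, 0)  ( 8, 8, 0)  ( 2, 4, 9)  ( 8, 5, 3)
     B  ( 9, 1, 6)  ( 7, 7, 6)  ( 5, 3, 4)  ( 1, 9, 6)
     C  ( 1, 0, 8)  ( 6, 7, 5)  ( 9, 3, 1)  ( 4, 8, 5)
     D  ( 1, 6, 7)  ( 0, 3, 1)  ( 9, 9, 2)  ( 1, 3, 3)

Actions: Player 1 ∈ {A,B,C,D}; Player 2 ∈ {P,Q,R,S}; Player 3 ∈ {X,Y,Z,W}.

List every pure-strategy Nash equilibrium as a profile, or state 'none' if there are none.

(A,P,X): not NE [P1→B gives 9>1; P2→R gives 6>2]
(A,P,Y): not NE [P1→D gives 9>3; P2→Q gives 8>4; P3→X gives 5>1]
(A,P,Z): not NE [P1→D gives 8>3; P3→X gives 5>4]
(A,P,W): not NE [P1→B gives 9>2; P2→Q gives 8>2; P3→X gives 5>0]
(A,Q,X): not NE [P1→C gives 8>0; P2→R gives 6>4]
(A,Q,Y): not NE [P1→D gives 8>7; P3→X gives 9>0]
(A,Q,Z): not NE [P1→D gives 9>7; P2→R gives 9>2; P3→X gives 9>4]
(A,Q,W): not NE [P3→X gives 9>0]
(A,R,X): not NE [P1→C gives 8>2; P3→W gives 9>1]
(A,R,Y): not NE [P1→C gives 7>2; P2→Q gives 8>6; P3→W gives 9>1]
(A,R,Z): not NE [P1→C gives 6>5; P3→W gives 9>7]
(A,R,W): not NE [P1→D gives 9>2; P2→Q gives 8>4]
(A,S,X): not NE [P1→C gives 8>0; P2→R gives 6>3; P3→Y gives 6>5]
(A,S,Y): not NE [P1→D gives 8>4; P2→Q gives 8>2]
(A,S,Z): not NE [P1→B gives 9>8; P2→R gives 9>0; P3→Y gives 6>1]
(A,S,W): not NE [P2→Q gives 8>5; P3→Y gives 6>3]
(B,P,X): not NE [P2→S gives 8>6; P3→Y gives 8>3]
(B,P,Y): not NE [P1→D gives 9>1; P2→S gives 9>7]
(B,P,Z): not NE [P1→D gives 8>1; P2→Q gives 6>4; P3→Y gives 8>3]
(B,P,W): not NE [P2→S gives 9>1; P3→Y gives 8>6]
(B,Q,X): not NE [P1→C gives 8>4]
(B,Q,Y): not NE [P1→D gives 8>0; P2→S gives 9>6; P3→X gives 8>1]
(B,Q,Z): not NE [P1→D gives 9>4; P3→X gives 8>3]
(B,Q,W): not NE [P1→A gives 8>7; P2→S gives 9>7; P3→X gives 8>6]
(B,R,X): not NE [P1→C gives 8>7; P2→S gives 8>0; P3→Z gives 7>3]
(B,R,Y): not NE [P1→C gives 7>6; P2→S gives 9>8; P3→Z gives 7>3]
(B,R,Z): not NE [P2→Q gives 6>4]
(B,R,W): not NE [P1→D gives 9>5; P2→S gives 9>3; P3→Z gives 7>4]
(B,S,X): not NE [P1→C gives 8>3; P3→Z gives 9>0]
(B,S,Y): not NE [P1→D gives 8>1; P3→Z gives 9>2]
(B,S,Z): not NE [P2→Q gives 6>3]
(B,S,W): not NE [P1→A gives 8>1; P3→Z gives 9>6]
(C,P,X): not NE [P1→B gives 9>2; P2→S gives 8>7; P3→W gives 8>1]
(C,P,Y): not NE [P1→D gives 9>3; P3→W gives 8>4]
(C,P,Z): not NE [P1→D gives 8>2; P3→W gives 8>7]
(C,P,W): not NE [P1→B gives 9>1; P2→S gives 8>0]
(C,Q,X): not NE [P2→S gives 8>3]
(C,Q,Y): not NE [P1→D gives 8>4; P3→X gives 9>8]
(C,Q,Z): not NE [P1→D gives 9>0; P2→P gives 9>5; P3→X gives 9>0]
(C,Q,W): not NE [P1→A gives 8>6; P2→S gives 8>7; P3→X gives 9>5]
(C,R,X): not NE [P2→S gives 8>6]
(C,R,Y): not NE [P2→Q gives 9>6; P3→X gives 8>7]
(C,R,Z): not NE [P2→P gives 9>1; P3→X gives 8>6]
(C,R,W): not NE [P2→S gives 8>3; P3→X gives 8>1]
(C,S,X): not NE [P3→W gives 5>1]
(C,S,Y): not NE [P1→D gives 8>6; P2→Q gives 9>6; P3→W gives 5>2]
(C,S,Z): not NE [P1→B gives 9>7; P2→P gives 9>1; P3→W gives 5>0]
(C,S,W): not NE [P1→A gives 8>4]
(D,P,X): not NE [P1→B gives 9>4; P2→Q gives 9>1; P3→W gives 7>0]
(D,P,Y): not NE [P2→Q gives 7>3; P3→W gives 7>3]
(D,P,Z): not NE [P2→S gives 9>7; P3→W gives 7>0]
(D,P,W): not NE [P1→B gives 9>1; P2→R gives 9>6]
(D,Q,X): not NE [P1→C gives 8>3]
(D,Q,Y): not NE [P3→X gives 7>3]
(D,Q,Z): not NE [P2→S gives 9>2; P3→X gives 7>0]
(D,Q,W): not NE [P1→A gives 8>0; P2→R gives 9>3; P3→X gives 7>1]
(D,R,X): not NE [P1→C gives 8>6; P2→Q gives 9>8]
(D,R,Y): not NE [P1→C gives 7>5; P2→Q gives 7>4; P3→X gives 9>0]
(D,R,Z): not NE [P1→C gives 6>2; P2→S gives 9>1; P3→X gives 9>6]
(D,R,W): not NE [P3→X gives 9>2]
(D,S,X): not NE [P1→C gives 8>6; P2→Q gives 9>6; P3→Z gives 7>4]
(D,S,Y): not NE [P2→Q gives 7>4]
(D,S,Z): not NE [P1→B gives 9>5]
(D,S,W): not NE [P1→A gives 8>1; P2→R gives 9>3; P3→Z gives 7>3]

No pure NE.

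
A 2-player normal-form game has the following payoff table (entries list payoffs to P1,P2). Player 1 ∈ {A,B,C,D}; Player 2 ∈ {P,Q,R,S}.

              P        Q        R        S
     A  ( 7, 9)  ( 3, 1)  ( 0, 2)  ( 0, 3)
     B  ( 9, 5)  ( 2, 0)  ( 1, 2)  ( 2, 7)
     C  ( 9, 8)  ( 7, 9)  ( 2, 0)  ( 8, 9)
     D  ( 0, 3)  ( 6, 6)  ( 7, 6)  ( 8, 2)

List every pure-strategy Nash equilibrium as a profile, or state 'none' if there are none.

Nash profiles: (C,Q), (C,S), (D,R)

(A,P): not NE [P1→C gives 9>7]
(A,Q): not NE [P1→C gives 7>3; P2→P gives 9>1]
(A,R): not NE [P1→D gives 7>0; P2→P gives 9>2]
(A,S): not NE [P1→D gives 8>0; P2→P gives 9>3]
(B,P): not NE [P2→S gives 7>5]
(B,Q): not NE [P1→C gives 7>2; P2→S gives 7>0]
(B,R): not NE [P1→D gives 7>1; P2→S gives 7>2]
(B,S): not NE [P1→D gives 8>2]
(C,P): not NE [P2→S gives 9>8]
(C,Q): NE
(C,R): not NE [P1→D gives 7>2; P2→S gives 9>0]
(C,S): NE
(D,P): not NE [P1→C gives 9>0; P2→R gives 6>3]
(D,Q): not NE [P1→C gives 7>6]
(D,R): NE
(D,S): not NE [P2→R gives 6>2]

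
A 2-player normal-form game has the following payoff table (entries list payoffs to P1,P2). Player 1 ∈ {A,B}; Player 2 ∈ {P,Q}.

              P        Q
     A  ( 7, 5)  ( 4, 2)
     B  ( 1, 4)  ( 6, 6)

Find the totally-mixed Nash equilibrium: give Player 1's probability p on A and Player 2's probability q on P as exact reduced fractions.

P1 mixes 2/5 on A; P2 mixes 1/4 on P

P1 indiff ⇒ q·7+(1-q)·4 = q·1+(1-q)·6 ⇒ q(6) = (1-q)(2) ⇒ q = 1/4
P2 indiff ⇒ p·5+(1-p)·4 = p·2+(1-p)·6 ⇒ p(3) = (1-p)(2) ⇒ p = 2/5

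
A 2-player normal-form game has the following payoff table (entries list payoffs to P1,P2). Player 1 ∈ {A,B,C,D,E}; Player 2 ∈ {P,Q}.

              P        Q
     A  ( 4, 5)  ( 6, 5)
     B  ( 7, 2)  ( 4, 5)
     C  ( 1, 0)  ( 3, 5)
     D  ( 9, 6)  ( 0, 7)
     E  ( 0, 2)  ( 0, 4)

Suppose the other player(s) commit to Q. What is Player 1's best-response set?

P1 best: {A}

u_1(A vs Q) = 6
u_1(B vs Q) = 4
u_1(C vs Q) = 3
u_1(D vs Q) = 0
u_1(E vs Q) = 0
max payoff 6 at {A}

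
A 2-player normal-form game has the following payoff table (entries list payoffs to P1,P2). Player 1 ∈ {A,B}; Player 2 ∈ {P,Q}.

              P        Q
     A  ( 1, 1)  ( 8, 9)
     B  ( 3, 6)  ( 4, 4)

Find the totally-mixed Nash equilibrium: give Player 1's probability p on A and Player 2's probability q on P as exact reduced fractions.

P1 indiff ⇒ q·1+(1-q)·8 = q·3+(1-q)·4 ⇒ q(-2) = (1-q)(-4) ⇒ q = 2/3
P2 indiff ⇒ p·1+(1-p)·6 = p·9+(1-p)·4 ⇒ p(-8) = (1-p)(-2) ⇒ p = 1/5

p=1/5, q=2/3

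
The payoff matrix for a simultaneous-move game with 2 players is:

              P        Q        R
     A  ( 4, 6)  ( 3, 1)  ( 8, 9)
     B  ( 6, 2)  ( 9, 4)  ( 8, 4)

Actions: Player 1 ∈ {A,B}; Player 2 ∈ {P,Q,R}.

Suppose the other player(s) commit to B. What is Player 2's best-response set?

u_2(P vs B) = 2
u_2(Q vs B) = 4
u_2(R vs B) = 4
max payoff 4 at {Q,R}

P2 best: {Q,R}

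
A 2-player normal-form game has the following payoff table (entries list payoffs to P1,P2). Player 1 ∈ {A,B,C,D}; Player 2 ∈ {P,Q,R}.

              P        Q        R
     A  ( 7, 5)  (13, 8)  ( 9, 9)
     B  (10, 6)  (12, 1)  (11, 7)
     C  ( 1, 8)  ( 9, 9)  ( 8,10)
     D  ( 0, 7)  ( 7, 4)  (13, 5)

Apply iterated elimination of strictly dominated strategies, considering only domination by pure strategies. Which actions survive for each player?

P1 drop C (A beats it: P:7>1 Q:13>9 R:9>8)
P2 drop Q (R beats it: A:9>8 B:7>1 D:5>4)
P1 drop A (B beats it: P:10>7 R:11>9)
P1→{B,D} P2→{P,R}

IESDS → P1:{B,D} P2:{P,R}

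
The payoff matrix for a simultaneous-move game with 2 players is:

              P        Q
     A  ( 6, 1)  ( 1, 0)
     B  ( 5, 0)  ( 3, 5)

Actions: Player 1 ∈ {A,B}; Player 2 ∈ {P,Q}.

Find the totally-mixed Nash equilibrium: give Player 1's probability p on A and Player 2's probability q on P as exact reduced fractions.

P1 indiff ⇒ q·6+(1-q)·1 = q·5+(1-q)·3 ⇒ q(1) = (1-q)(2) ⇒ q = 2/3
P2 indiff ⇒ p·1+(1-p)·0 = p·0+(1-p)·5 ⇒ p(1) = (1-p)(5) ⇒ p = 5/6

(p,q) = (5/6, 2/3)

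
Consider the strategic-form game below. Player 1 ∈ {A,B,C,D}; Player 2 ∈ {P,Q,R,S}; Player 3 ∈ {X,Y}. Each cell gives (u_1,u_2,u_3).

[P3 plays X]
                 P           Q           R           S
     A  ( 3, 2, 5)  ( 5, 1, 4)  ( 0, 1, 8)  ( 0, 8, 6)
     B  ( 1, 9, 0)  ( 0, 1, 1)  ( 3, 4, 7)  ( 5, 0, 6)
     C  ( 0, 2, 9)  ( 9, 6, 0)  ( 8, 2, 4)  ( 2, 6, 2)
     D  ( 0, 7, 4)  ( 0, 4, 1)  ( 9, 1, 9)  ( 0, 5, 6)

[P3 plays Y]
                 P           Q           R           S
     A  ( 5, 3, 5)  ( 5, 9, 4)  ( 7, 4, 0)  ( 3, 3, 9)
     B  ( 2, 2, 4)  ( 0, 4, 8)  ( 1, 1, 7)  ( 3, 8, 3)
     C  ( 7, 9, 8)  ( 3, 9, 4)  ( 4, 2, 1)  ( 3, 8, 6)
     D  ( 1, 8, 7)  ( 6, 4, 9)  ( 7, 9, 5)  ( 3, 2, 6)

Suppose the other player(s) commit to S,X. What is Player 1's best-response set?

P1 best: {B}

u_1(A vs S,X) = 0
u_1(B vs S,X) = 5
u_1(C vs S,X) = 2
u_1(D vs S,X) = 0
max payoff 5 at {B}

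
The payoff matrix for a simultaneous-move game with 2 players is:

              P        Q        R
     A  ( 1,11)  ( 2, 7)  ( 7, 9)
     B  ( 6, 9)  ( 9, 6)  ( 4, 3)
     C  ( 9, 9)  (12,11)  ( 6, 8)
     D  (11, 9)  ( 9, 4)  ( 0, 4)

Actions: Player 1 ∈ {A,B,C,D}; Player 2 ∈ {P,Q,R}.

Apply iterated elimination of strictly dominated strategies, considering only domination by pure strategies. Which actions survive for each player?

Survivors P1:{C,D} P2:{P,Q}

P1 drop B (C beats it: P:9>6 Q:12>9 R:6>4)
P2 drop R (P beats it: A:11>9 C:9>8 D:9>4)
P1 drop A (C beats it: P:9>1 Q:12>2)
P1→{C,D} P2→{P,Q}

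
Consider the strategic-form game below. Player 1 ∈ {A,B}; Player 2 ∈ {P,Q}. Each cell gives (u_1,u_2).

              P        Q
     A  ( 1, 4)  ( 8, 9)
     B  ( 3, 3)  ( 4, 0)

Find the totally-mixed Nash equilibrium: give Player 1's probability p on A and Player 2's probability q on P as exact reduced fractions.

P1 indiff ⇒ q·1+(1-q)·8 = q·3+(1-q)·4 ⇒ q(-2) = (1-q)(-4) ⇒ q = 2/3
P2 indiff ⇒ p·4+(1-p)·3 = p·9+(1-p)·0 ⇒ p(-5) = (1-p)(-3) ⇒ p = 3/8

P1 mixes 3/8 on A; P2 mixes 2/3 on P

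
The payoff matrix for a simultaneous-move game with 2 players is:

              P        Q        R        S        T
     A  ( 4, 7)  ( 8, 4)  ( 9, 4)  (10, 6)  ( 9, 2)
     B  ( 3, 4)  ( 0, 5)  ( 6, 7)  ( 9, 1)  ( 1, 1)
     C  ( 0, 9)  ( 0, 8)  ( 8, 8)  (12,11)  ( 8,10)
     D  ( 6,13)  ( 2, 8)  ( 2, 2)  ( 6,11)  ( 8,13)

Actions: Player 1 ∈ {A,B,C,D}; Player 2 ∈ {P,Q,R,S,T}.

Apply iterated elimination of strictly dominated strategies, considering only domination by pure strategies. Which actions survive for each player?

Survivors P1:{A,C,D} P2:{P,S,T}

P1 drop B (A beats it: P:4>3 Q:8>0 R:9>6 S:10>9 T:9>1)
P2 drop Q (P beats it: A:7>4 C:9>8 D:13>8)
P2 drop R (P beats it: A:7>4 C:9>8 D:13>2)
P1→{A,C,D} P2→{P,S,T}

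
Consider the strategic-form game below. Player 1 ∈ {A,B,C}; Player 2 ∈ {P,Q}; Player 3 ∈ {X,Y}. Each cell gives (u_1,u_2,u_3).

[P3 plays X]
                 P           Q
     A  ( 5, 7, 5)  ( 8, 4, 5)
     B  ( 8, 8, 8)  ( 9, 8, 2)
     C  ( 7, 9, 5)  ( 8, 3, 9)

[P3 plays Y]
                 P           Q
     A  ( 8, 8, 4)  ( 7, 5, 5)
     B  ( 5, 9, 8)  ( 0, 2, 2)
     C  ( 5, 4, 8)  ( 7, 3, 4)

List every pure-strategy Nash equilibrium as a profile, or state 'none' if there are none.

(A,P,X): not NE [P1→B gives 8>5]
(A,P,Y): not NE [P3→X gives 5>4]
(A,Q,X): not NE [P1→B gives 9>8; P2→P gives 7>4]
(A,Q,Y): not NE [P2→P gives 8>5]
(B,P,X): NE
(B,P,Y): not NE [P1→A gives 8>5]
(B,Q,X): NE
(B,Q,Y): not NE [P1→C gives 7>0; P2→P gives 9>2]
(C,P,X): not NE [P1→B gives 8>7; P3→Y gives 8>5]
(C,P,Y): not NE [P1→A gives 8>5]
(C,Q,X): not NE [P1→B gives 9>8; P2→P gives 9>3]
(C,Q,Y): not NE [P2→P gives 4>3; P3→X gives 9>4]

PSNE = {(B,P,X), (B,Q,X)}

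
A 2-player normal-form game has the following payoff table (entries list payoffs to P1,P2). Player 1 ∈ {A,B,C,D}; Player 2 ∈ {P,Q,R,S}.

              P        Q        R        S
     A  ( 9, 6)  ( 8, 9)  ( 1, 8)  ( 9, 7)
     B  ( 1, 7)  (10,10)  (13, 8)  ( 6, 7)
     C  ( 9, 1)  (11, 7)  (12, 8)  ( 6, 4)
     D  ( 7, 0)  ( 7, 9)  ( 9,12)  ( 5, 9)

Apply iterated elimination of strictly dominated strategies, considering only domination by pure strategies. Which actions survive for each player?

Remaining: P1:{B,C} P2:{Q,R}

P1 drop D (C beats it: P:9>7 Q:11>7 R:12>9 S:6>5)
P2 drop P (Q beats it: A:9>6 B:10>7 C:7>1)
P2 drop S (Q beats it: A:9>7 B:10>7 C:7>4)
P1 drop A (B beats it: Q:10>8 R:13>1)
P1→{B,C} P2→{Q,R}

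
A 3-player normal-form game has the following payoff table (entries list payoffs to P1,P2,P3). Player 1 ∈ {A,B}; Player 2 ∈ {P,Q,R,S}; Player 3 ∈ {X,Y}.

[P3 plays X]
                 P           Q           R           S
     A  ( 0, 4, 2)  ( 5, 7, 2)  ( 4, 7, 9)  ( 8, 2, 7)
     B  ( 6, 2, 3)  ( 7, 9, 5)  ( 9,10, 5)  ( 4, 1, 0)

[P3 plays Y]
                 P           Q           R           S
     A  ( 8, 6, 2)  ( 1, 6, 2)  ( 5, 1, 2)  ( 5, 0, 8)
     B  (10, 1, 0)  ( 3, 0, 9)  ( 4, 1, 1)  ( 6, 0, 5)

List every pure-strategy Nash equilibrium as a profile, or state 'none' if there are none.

PSNE = {(B,R,X)}

(A,P,X): not NE [P1→B gives 6>0; P2→R gives 7>4]
(A,P,Y): not NE [P1→B gives 10>8]
(A,Q,X): not NE [P1→B gives 7>5]
(A,Q,Y): not NE [P1→B gives 3>1]
(A,R,X): not NE [P1→B gives 9>4]
(A,R,Y): not NE [P2→Q gives 6>1; P3→X gives 9>2]
(A,S,X): not NE [P2→R gives 7>2; P3→Y gives 8>7]
(A,S,Y): not NE [P1→B gives 6>5; P2→Q gives 6>0]
(B,P,X): not NE [P2→R gives 10>2]
(B,P,Y): not NE [P3→X gives 3>0]
(B,Q,X): not NE [P2→R gives 10>9; P3→Y gives 9>5]
(B,Q,Y): not NE [P2→R gives 1>0]
(B,R,X): NE
(B,R,Y): not NE [P1→A gives 5>4; P3→X gives 5>1]
(B,S,X): not NE [P1→A gives 8>4; P2→R gives 10>1; P3→Y gives 5>0]
(B,S,Y): not NE [P2→R gives 1>0]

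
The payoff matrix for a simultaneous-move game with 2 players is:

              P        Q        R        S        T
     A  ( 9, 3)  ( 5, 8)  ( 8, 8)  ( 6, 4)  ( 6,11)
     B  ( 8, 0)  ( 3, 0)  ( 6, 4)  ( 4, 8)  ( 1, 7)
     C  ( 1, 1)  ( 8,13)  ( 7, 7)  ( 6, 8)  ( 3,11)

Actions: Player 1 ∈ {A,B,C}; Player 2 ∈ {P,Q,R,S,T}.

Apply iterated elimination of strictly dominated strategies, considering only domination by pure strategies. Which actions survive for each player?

Survivors P1:{A,C} P2:{Q,T}

P1 drop B (A beats it: P:9>8 Q:5>3 R:8>6 S:6>4 T:6>1)
P2 drop P (Q beats it: A:8>3 C:13>1)
P2 drop R (T beats it: A:11>8 C:11>7)
P2 drop S (Q beats it: A:8>4 C:13>8)
P1→{A,C} P2→{Q,T}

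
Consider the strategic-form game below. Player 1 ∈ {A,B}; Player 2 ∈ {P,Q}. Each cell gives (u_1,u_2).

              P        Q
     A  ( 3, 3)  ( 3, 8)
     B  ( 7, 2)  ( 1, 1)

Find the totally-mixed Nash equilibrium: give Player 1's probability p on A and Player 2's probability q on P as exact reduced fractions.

p=1/6, q=1/3

P1 indiff ⇒ q·3+(1-q)·3 = q·7+(1-q)·1 ⇒ q(-4) = (1-q)(-2) ⇒ q = 1/3
P2 indiff ⇒ p·3+(1-p)·2 = p·8+(1-p)·1 ⇒ p(-5) = (1-p)(-1) ⇒ p = 1/6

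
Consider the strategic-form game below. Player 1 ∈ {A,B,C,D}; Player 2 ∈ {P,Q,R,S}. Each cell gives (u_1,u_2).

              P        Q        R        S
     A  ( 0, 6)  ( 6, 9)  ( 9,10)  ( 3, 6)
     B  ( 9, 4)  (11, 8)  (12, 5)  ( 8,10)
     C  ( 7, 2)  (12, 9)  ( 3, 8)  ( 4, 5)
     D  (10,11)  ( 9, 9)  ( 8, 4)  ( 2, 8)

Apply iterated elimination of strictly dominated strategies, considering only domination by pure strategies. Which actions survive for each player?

Remaining: P1:{B,C,D} P2:{P,Q,S}

P1 drop A (B beats it: P:9>0 Q:11>6 R:12>9 S:8>3)
P2 drop R (Q beats it: B:8>5 C:9>8 D:9>4)
P1→{B,C,D} P2→{P,Q,S}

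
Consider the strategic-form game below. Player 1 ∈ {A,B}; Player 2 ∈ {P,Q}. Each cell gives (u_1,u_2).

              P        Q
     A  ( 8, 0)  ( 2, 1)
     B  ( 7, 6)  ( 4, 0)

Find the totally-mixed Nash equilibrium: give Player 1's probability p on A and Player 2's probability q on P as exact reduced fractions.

P1 indiff ⇒ q·8+(1-q)·2 = q·7+(1-q)·4 ⇒ q(1) = (1-q)(2) ⇒ q = 2/3
P2 indiff ⇒ p·0+(1-p)·6 = p·1+(1-p)·0 ⇒ p(-1) = (1-p)(-6) ⇒ p = 6/7

P1 mixes 6/7 on A; P2 mixes 2/3 on P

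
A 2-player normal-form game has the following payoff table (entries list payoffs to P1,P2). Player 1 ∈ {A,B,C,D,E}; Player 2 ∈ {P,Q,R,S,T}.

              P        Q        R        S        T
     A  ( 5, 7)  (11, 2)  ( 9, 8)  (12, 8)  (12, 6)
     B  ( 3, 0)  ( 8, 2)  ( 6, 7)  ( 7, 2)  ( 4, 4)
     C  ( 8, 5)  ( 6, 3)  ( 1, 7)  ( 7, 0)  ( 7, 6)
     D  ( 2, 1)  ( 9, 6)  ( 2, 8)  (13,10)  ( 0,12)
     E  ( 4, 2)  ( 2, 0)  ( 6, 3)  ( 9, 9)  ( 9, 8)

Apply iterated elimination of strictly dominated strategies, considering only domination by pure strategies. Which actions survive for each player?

IESDS → P1:{A,D} P2:{R,S,T}

P1 drop B (A beats it: P:5>3 Q:11>8 R:9>6 S:12>7 T:12>4)
P1 drop E (A beats it: P:5>4 Q:11>2 R:9>6 S:12>9 T:12>9)
P2 drop P (R beats it: A:8>7 C:7>5 D:8>1)
P1 drop C (A beats it: Q:11>6 R:9>1 S:12>7 T:12>7)
P2 drop Q (R beats it: A:8>2 D:8>6)
P1→{A,D} P2→{R,S,T}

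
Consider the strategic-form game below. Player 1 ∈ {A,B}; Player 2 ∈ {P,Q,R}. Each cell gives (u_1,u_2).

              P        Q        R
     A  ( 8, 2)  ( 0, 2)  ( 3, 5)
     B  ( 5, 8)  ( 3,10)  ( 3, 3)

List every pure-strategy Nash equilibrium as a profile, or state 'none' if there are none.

(A,P): not NE [P2→R gives 5>2]
(A,Q): not NE [P1→B gives 3>0; P2→R gives 5>2]
(A,R): NE
(B,P): not NE [P1→A gives 8>5; P2→Q gives 10>8]
(B,Q): NE
(B,R): not NE [P2→Q gives 10>3]

PSNE = {(A,R), (B,Q)}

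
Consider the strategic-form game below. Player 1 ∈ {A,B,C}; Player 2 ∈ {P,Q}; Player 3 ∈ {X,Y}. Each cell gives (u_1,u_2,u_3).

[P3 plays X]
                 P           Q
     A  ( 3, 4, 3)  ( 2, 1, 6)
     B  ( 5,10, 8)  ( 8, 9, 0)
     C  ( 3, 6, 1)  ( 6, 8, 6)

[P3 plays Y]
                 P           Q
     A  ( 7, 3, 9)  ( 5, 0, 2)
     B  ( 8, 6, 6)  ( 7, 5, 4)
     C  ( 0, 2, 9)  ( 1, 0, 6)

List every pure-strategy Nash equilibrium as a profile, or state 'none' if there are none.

PSNE = {(B,P,X)}

(A,P,X): not NE [P1→B gives 5>3; P3→Y gives 9>3]
(A,P,Y): not NE [P1→B gives 8>7]
(A,Q,X): not NE [P1→B gives 8>2; P2→P gives 4>1]
(A,Q,Y): not NE [P1→B gives 7>5; P2→P gives 3>0; P3→X gives 6>2]
(B,P,X): NE
(B,P,Y): not NE [P3→X gives 8>6]
(B,Q,X): not NE [P2→P gives 10>9; P3→Y gives 4>0]
(B,Q,Y): not NE [P2→P gives 6>5]
(C,P,X): not NE [P1→B gives 5>3; P2→Q gives 8>6; P3→Y gives 9>1]
(C,P,Y): not NE [P1→B gives 8>0]
(C,Q,X): not NE [P1→B gives 8>6]
(C,Q,Y): not NE [P1→B gives 7>1; P2→P gives 2>0]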